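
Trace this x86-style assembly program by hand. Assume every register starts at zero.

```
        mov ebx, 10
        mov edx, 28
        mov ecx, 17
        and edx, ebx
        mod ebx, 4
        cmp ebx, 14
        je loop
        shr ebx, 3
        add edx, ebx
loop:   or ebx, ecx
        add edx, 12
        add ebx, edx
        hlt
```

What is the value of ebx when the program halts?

mov ebx, 10 → ebx=10
mov edx, 28 → edx=28
mov ecx, 17 → ecx=17
and edx, ebx → edx=28&10=8
mod ebx, 4 → ebx=10%4=2
cmp ebx, 14  (cmp 2,14)
je loop: not taken
shr ebx, 3 → ebx=2>>3=0
add edx, ebx → edx=8+0=8
or ebx, ecx → ebx=0|17=17
add edx, 12 → edx=8+12=20
add ebx, edx → ebx=17+20=37
halt.

37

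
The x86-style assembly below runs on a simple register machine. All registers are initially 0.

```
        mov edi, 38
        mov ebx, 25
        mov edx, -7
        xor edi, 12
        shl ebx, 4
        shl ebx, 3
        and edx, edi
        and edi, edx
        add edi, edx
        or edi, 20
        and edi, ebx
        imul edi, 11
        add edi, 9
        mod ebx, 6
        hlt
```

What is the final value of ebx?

2

after mov edi, 38: edi=38
after mov ebx, 25: ebx=25
after mov edx, -7: edx=-7
after xor edi, 12: edi=38^12=42
after shl ebx, 4: ebx=25<<4=400
after shl ebx, 3: ebx=400<<3=3200
after and edx, edi: edx=(-7)&42=40
after and edi, edx: edi=42&40=40
after add edi, edx: edi=40+40=80
after or edi, 20: edi=80|20=84
after and edi, ebx: edi=84&3200=0
after imul edi, 11: edi=0*11=0
after add edi, 9: edi=0+9=9
after mod ebx, 6: ebx=3200%6=2
halt.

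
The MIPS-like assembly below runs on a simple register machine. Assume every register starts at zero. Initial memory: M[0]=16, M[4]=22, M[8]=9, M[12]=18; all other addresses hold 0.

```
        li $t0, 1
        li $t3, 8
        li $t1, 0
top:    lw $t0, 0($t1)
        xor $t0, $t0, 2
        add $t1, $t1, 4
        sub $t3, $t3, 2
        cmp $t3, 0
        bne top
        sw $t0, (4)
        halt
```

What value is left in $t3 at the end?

after li $t0, 1: $t0=1
after li $t3, 8: $t3=8
after li $t1, 0: $t1=0
after lw $t0, 0($t1): $t0=M[0]=16
after xor $t0, $t0, 2: $t0=16^2=18
after add $t1, $t1, 4: $t1=0+4=4
after sub $t3, $t3, 2: $t3=8-2=6
cmp $t3, 0  (cmp 6,0)
bne top: taken
after lw $t0, 0($t1): $t0=M[4]=22
after xor $t0, $t0, 2: $t0=22^2=20
after add $t1, $t1, 4: $t1=4+4=8
after sub $t3, $t3, 2: $t3=6-2=4
cmp $t3, 0  (cmp 4,0)
bne top: taken
after lw $t0, 0($t1): $t0=M[8]=9
after xor $t0, $t0, 2: $t0=9^2=11
after add $t1, $t1, 4: $t1=8+4=12
after sub $t3, $t3, 2: $t3=4-2=2
cmp $t3, 0  (cmp 2,0)
bne top: taken
after lw $t0, 0($t1): $t0=M[12]=18
after xor $t0, $t0, 2: $t0=18^2=16
after add $t1, $t1, 4: $t1=12+4=16
after sub $t3, $t3, 2: $t3=2-2=0
cmp $t3, 0  (cmp 0,0)
bne top: not taken
sw $t0, (4) → M[4]=16
halt.

0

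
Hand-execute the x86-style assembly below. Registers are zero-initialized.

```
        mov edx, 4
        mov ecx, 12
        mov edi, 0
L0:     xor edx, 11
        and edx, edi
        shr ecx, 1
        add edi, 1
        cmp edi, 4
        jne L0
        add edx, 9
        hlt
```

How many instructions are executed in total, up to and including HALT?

after mov edx, 4: edx=4
after mov ecx, 12: ecx=12
after mov edi, 0: edi=0
after xor edx, 11: edx=4^11=15
after and edx, edi: edx=15&0=0
after shr ecx, 1: ecx=12>>1=6
after add edi, 1: edi=0+1=1
cmp edi, 4  (cmp 1,4)
jne L0: taken
after xor edx, 11: edx=0^11=11
after and edx, edi: edx=11&1=1
after shr ecx, 1: ecx=6>>1=3
after add edi, 1: edi=1+1=2
cmp edi, 4  (cmp 2,4)
jne L0: taken
after xor edx, 11: edx=1^11=10
after and edx, edi: edx=10&2=2
after shr ecx, 1: ecx=3>>1=1
after add edi, 1: edi=2+1=3
cmp edi, 4  (cmp 3,4)
jne L0: taken
after xor edx, 11: edx=2^11=9
after and edx, edi: edx=9&3=1
after shr ecx, 1: ecx=1>>1=0
after add edi, 1: edi=3+1=4
cmp edi, 4  (cmp 4,4)
jne L0: not taken
after add edx, 9: edx=1+9=10
halt.
Total executed instructions: 29.

29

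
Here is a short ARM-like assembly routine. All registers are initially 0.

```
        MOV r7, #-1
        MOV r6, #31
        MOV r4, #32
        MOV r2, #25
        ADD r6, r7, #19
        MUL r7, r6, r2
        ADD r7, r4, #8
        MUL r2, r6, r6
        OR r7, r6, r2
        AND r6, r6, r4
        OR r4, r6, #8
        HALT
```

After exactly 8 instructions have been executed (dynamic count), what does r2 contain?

r7=-1
r6=31
r4=32
r2=25
r6=(-1)+19=18
r7=18*25=450
r7=32+8=40
r2=18*18=324
After step 8: r2 = 324.

324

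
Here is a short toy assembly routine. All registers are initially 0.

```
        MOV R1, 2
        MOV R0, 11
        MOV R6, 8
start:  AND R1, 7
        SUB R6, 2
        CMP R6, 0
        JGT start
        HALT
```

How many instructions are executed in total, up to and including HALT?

R1=2
R0=11
R6=8
R1=2&7=2
R6=8-2=6
CMP R6, 0  (cmp 6,0)
JGT start: taken
R1=2&7=2
R6=6-2=4
CMP R6, 0  (cmp 4,0)
JGT start: taken
R1=2&7=2
R6=4-2=2
CMP R6, 0  (cmp 2,0)
JGT start: taken
R1=2&7=2
R6=2-2=0
CMP R6, 0  (cmp 0,0)
JGT start: not taken
halt.
Total executed instructions: 20.

20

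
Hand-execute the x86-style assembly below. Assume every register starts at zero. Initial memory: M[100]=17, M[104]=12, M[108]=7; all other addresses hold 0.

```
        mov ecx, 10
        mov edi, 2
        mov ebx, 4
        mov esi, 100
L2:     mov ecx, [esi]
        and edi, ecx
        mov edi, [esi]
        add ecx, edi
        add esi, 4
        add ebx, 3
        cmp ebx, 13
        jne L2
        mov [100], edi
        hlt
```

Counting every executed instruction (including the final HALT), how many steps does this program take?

mov ecx, 10 → ecx=10
mov edi, 2 → edi=2
mov ebx, 4 → ebx=4
mov esi, 100 → esi=100
mov ecx, [esi] → ecx=M[100]=17
and edi, ecx → edi=2&17=0
mov edi, [esi] → edi=M[100]=17
add ecx, edi → ecx=17+17=34
add esi, 4 → esi=100+4=104
add ebx, 3 → ebx=4+3=7
cmp ebx, 13  (cmp 7,13)
jne L2: taken
mov ecx, [esi] → ecx=M[104]=12
and edi, ecx → edi=17&12=0
mov edi, [esi] → edi=M[104]=12
add ecx, edi → ecx=12+12=24
add esi, 4 → esi=104+4=108
add ebx, 3 → ebx=7+3=10
cmp ebx, 13  (cmp 10,13)
jne L2: taken
mov ecx, [esi] → ecx=M[108]=7
and edi, ecx → edi=12&7=4
mov edi, [esi] → edi=M[108]=7
add ecx, edi → ecx=7+7=14
add esi, 4 → esi=108+4=112
add ebx, 3 → ebx=10+3=13
cmp ebx, 13  (cmp 13,13)
jne L2: not taken
mov [100], edi → M[100]=7
halt.
Total executed instructions: 30.

30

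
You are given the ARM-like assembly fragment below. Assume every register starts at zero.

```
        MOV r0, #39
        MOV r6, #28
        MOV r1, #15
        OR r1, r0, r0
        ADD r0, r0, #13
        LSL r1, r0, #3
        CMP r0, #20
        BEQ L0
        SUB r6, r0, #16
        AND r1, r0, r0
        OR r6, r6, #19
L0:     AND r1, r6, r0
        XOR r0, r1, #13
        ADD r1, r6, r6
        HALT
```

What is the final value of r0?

MOV r0, #39 → r0=39
MOV r6, #28 → r6=28
MOV r1, #15 → r1=15
OR r1, r0, r0 → r1=39|39=39
ADD r0, r0, #13 → r0=39+13=52
LSL r1, r0, #3 → r1=52<<3=416
CMP r0, #20  (cmp 52,20)
BEQ L0: not taken
SUB r6, r0, #16 → r6=52-16=36
AND r1, r0, r0 → r1=52&52=52
OR r6, r6, #19 → r6=36|19=55
AND r1, r6, r0 → r1=55&52=52
XOR r0, r1, #13 → r0=52^13=57
ADD r1, r6, r6 → r1=55+55=110
halt.

57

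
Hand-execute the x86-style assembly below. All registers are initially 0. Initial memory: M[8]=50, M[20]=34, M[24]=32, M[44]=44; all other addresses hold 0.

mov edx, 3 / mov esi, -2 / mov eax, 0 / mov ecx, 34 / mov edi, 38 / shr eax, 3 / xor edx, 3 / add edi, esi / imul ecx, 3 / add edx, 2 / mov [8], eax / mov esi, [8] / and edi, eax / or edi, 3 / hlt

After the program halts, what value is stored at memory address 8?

0

mov edx, 3 → edx=3
mov esi, -2 → esi=-2
mov eax, 0 → eax=0
mov ecx, 34 → ecx=34
mov edi, 38 → edi=38
shr eax, 3 → eax=0>>3=0
xor edx, 3 → edx=3^3=0
add edi, esi → edi=38+(-2)=36
imul ecx, 3 → ecx=34*3=102
add edx, 2 → edx=0+2=2
mov [8], eax → M[8]=0
mov esi, [8] → esi=M[8]=0
and edi, eax → edi=36&0=0
or edi, 3 → edi=0|3=3
halt.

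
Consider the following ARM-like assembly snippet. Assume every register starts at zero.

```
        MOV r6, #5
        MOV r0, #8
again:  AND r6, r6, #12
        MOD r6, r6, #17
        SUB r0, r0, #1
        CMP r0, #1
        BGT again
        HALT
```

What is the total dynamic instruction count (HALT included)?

38

MOV r6, #5 → r6=5
MOV r0, #8 → r0=8
AND r6, r6, #12 → r6=5&12=4
MOD r6, r6, #17 → r6=4%17=4
SUB r0, r0, #1 → r0=8-1=7
CMP r0, #1  (cmp 7,1)
BGT again: taken
AND r6, r6, #12 → r6=4&12=4
MOD r6, r6, #17 → r6=4%17=4
SUB r0, r0, #1 → r0=7-1=6
CMP r0, #1  (cmp 6,1)
BGT again: taken
AND r6, r6, #12 → r6=4&12=4
MOD r6, r6, #17 → r6=4%17=4
SUB r0, r0, #1 → r0=6-1=5
CMP r0, #1  (cmp 5,1)
BGT again: taken
AND r6, r6, #12 → r6=4&12=4
MOD r6, r6, #17 → r6=4%17=4
SUB r0, r0, #1 → r0=5-1=4
CMP r0, #1  (cmp 4,1)
BGT again: taken
AND r6, r6, #12 → r6=4&12=4
MOD r6, r6, #17 → r6=4%17=4
SUB r0, r0, #1 → r0=4-1=3
CMP r0, #1  (cmp 3,1)
BGT again: taken
AND r6, r6, #12 → r6=4&12=4
MOD r6, r6, #17 → r6=4%17=4
SUB r0, r0, #1 → r0=3-1=2
CMP r0, #1  (cmp 2,1)
BGT again: taken
AND r6, r6, #12 → r6=4&12=4
MOD r6, r6, #17 → r6=4%17=4
SUB r0, r0, #1 → r0=2-1=1
CMP r0, #1  (cmp 1,1)
BGT again: not taken
halt.
Total executed instructions: 38.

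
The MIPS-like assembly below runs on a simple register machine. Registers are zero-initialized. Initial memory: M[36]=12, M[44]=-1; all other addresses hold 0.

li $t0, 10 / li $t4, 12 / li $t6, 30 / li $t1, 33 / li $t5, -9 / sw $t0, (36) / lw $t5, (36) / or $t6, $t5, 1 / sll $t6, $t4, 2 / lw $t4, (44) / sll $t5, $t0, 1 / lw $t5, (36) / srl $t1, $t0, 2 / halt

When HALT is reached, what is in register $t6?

48

after li $t0, 10: $t0=10
after li $t4, 12: $t4=12
after li $t6, 30: $t6=30
after li $t1, 33: $t1=33
after li $t5, -9: $t5=-9
sw $t0, (36) → M[36]=10
after lw $t5, (36): $t5=M[36]=10
after or $t6, $t5, 1: $t6=10|1=11
after sll $t6, $t4, 2: $t6=12<<2=48
after lw $t4, (44): $t4=M[44]=-1
after sll $t5, $t0, 1: $t5=10<<1=20
after lw $t5, (36): $t5=M[36]=10
after srl $t1, $t0, 2: $t1=10>>2=2
halt.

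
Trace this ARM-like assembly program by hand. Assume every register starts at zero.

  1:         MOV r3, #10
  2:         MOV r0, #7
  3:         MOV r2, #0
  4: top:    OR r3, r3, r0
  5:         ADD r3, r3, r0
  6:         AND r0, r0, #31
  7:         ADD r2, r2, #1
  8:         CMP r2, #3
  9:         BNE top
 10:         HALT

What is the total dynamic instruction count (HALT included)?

22

after MOV r3, #10: r3=10
after MOV r0, #7: r0=7
after MOV r2, #0: r2=0
after OR r3, r3, r0: r3=10|7=15
after ADD r3, r3, r0: r3=15+7=22
after AND r0, r0, #31: r0=7&31=7
after ADD r2, r2, #1: r2=0+1=1
CMP r2, #3  (cmp 1,3)
BNE top: taken
after OR r3, r3, r0: r3=22|7=23
after ADD r3, r3, r0: r3=23+7=30
after AND r0, r0, #31: r0=7&31=7
after ADD r2, r2, #1: r2=1+1=2
CMP r2, #3  (cmp 2,3)
BNE top: taken
after OR r3, r3, r0: r3=30|7=31
after ADD r3, r3, r0: r3=31+7=38
after AND r0, r0, #31: r0=7&31=7
after ADD r2, r2, #1: r2=2+1=3
CMP r2, #3  (cmp 3,3)
BNE top: not taken
halt.
Total executed instructions: 22.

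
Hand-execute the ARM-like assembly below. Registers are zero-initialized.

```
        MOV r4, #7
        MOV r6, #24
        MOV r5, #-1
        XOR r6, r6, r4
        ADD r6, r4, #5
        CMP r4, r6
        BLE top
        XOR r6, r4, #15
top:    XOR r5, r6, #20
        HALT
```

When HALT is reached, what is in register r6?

12

r4=7
r6=24
r5=-1
r6=24^7=31
r6=7+5=12
CMP r4, r6  (cmp 7,12)
BLE top: taken
r5=12^20=24
halt.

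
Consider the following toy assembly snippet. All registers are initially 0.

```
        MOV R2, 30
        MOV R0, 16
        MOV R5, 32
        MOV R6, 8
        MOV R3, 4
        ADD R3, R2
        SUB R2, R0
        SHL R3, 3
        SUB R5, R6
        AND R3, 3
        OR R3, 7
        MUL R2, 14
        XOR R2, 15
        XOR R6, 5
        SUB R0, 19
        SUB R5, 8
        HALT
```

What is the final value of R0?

MOV R2, 30 → R2=30
MOV R0, 16 → R0=16
MOV R5, 32 → R5=32
MOV R6, 8 → R6=8
MOV R3, 4 → R3=4
ADD R3, R2 → R3=4+30=34
SUB R2, R0 → R2=30-16=14
SHL R3, 3 → R3=34<<3=272
SUB R5, R6 → R5=32-8=24
AND R3, 3 → R3=272&3=0
OR R3, 7 → R3=0|7=7
MUL R2, 14 → R2=14*14=196
XOR R2, 15 → R2=196^15=203
XOR R6, 5 → R6=8^5=13
SUB R0, 19 → R0=16-19=-3
SUB R5, 8 → R5=24-8=16
halt.

-3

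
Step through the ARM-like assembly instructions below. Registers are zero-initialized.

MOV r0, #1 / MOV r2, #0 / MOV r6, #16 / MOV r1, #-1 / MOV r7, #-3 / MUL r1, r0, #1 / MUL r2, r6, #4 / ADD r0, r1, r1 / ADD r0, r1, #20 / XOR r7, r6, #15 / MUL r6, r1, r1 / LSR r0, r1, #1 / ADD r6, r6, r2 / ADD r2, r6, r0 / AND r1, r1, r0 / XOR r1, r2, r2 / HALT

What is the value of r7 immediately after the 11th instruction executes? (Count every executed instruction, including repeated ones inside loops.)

31

MOV r0, #1 → r0=1
MOV r2, #0 → r2=0
MOV r6, #16 → r6=16
MOV r1, #-1 → r1=-1
MOV r7, #-3 → r7=-3
MUL r1, r0, #1 → r1=1*1=1
MUL r2, r6, #4 → r2=16*4=64
ADD r0, r1, r1 → r0=1+1=2
ADD r0, r1, #20 → r0=1+20=21
XOR r7, r6, #15 → r7=16^15=31
MUL r6, r1, r1 → r6=1*1=1
After step 11: r7 = 31.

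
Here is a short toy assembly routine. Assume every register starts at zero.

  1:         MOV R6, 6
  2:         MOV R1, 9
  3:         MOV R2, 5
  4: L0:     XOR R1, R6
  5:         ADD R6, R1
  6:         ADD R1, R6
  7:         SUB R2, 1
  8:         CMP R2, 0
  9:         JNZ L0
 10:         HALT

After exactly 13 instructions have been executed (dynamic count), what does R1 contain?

R6=6
R1=9
R2=5
R1=9^6=15
R6=6+15=21
R1=15+21=36
R2=5-1=4
CMP R2, 0  (cmp 4,0)
JNZ L0: taken
R1=36^21=49
R6=21+49=70
R1=49+70=119
R2=4-1=3
After step 13: R1 = 119.

119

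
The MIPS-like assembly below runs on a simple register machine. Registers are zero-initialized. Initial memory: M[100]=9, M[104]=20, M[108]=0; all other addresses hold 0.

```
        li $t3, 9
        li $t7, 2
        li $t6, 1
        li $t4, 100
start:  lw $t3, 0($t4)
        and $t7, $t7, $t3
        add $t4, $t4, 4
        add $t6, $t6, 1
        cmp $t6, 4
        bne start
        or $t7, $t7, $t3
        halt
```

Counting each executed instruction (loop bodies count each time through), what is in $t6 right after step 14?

3

$t3=9
$t7=2
$t6=1
$t4=100
$t3=M[100]=9
$t7=2&9=0
$t4=100+4=104
$t6=1+1=2
cmp $t6, 4  (cmp 2,4)
bne start: taken
$t3=M[104]=20
$t7=0&20=0
$t4=104+4=108
$t6=2+1=3
After step 14: $t6 = 3.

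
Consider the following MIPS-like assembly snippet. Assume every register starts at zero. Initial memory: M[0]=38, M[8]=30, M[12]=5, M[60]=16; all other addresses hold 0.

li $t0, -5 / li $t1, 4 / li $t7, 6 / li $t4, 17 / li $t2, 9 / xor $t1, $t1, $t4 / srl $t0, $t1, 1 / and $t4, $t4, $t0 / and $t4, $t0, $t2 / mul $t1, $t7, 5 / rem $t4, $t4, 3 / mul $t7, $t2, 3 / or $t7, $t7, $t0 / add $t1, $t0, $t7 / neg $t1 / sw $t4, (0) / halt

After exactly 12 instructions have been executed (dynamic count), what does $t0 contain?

10

li $t0, -5 → $t0=-5
li $t1, 4 → $t1=4
li $t7, 6 → $t7=6
li $t4, 17 → $t4=17
li $t2, 9 → $t2=9
xor $t1, $t1, $t4 → $t1=4^17=21
srl $t0, $t1, 1 → $t0=21>>1=10
and $t4, $t4, $t0 → $t4=17&10=0
and $t4, $t0, $t2 → $t4=10&9=8
mul $t1, $t7, 5 → $t1=6*5=30
rem $t4, $t4, 3 → $t4=8%3=2
mul $t7, $t2, 3 → $t7=9*3=27
After step 12: $t0 = 10.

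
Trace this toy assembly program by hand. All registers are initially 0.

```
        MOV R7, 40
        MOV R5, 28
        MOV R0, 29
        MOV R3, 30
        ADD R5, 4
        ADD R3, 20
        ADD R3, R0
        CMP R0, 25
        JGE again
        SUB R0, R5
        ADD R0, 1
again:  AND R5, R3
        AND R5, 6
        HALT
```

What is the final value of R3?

MOV R7, 40 → R7=40
MOV R5, 28 → R5=28
MOV R0, 29 → R0=29
MOV R3, 30 → R3=30
ADD R5, 4 → R5=28+4=32
ADD R3, 20 → R3=30+20=50
ADD R3, R0 → R3=50+29=79
CMP R0, 25  (cmp 29,25)
JGE again: taken
AND R5, R3 → R5=32&79=0
AND R5, 6 → R5=0&6=0
halt.

79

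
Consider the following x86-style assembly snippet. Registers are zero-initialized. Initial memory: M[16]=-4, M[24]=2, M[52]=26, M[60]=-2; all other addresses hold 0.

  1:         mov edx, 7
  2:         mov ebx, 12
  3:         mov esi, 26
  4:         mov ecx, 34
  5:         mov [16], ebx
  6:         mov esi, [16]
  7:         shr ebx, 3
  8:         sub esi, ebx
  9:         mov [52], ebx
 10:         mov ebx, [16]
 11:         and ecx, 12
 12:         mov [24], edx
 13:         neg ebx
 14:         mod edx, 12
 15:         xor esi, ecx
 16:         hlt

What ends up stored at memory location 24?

edx=7
ebx=12
esi=26
ecx=34
mov [16], ebx → M[16]=12
esi=M[16]=12
ebx=12>>3=1
esi=12-1=11
mov [52], ebx → M[52]=1
ebx=M[16]=12
ecx=34&12=0
mov [24], edx → M[24]=7
ebx=-(12)=-12
edx=7%12=7
esi=11^0=11
halt.

7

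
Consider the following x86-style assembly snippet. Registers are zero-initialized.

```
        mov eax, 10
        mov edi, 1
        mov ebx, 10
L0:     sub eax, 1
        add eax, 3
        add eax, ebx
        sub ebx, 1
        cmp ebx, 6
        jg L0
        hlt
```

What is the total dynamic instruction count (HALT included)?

eax=10
edi=1
ebx=10
eax=10-1=9
eax=9+3=12
eax=12+10=22
ebx=10-1=9
cmp ebx, 6  (cmp 9,6)
jg L0: taken
eax=22-1=21
eax=21+3=24
eax=24+9=33
ebx=9-1=8
cmp ebx, 6  (cmp 8,6)
jg L0: taken
eax=33-1=32
eax=32+3=35
eax=35+8=43
ebx=8-1=7
cmp ebx, 6  (cmp 7,6)
jg L0: taken
eax=43-1=42
eax=42+3=45
eax=45+7=52
ebx=7-1=6
cmp ebx, 6  (cmp 6,6)
jg L0: not taken
halt.
Total executed instructions: 28.

28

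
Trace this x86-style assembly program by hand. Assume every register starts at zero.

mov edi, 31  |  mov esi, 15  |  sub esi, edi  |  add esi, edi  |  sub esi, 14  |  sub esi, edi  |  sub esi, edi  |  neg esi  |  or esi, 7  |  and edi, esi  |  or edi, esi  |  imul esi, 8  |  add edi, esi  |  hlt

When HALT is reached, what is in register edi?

567

after mov edi, 31: edi=31
after mov esi, 15: esi=15
after sub esi, edi: esi=15-31=-16
after add esi, edi: esi=(-16)+31=15
after sub esi, 14: esi=15-14=1
after sub esi, edi: esi=1-31=-30
after sub esi, edi: esi=(-30)-31=-61
after neg esi: esi=-(-61)=61
after or esi, 7: esi=61|7=63
after and edi, esi: edi=31&63=31
after or edi, esi: edi=31|63=63
after imul esi, 8: esi=63*8=504
after add edi, esi: edi=63+504=567
halt.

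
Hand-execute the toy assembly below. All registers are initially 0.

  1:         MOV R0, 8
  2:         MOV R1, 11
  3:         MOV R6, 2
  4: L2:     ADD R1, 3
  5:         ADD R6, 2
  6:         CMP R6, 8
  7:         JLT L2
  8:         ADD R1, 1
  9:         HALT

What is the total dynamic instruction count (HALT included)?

17

after MOV R0, 8: R0=8
after MOV R1, 11: R1=11
after MOV R6, 2: R6=2
after ADD R1, 3: R1=11+3=14
after ADD R6, 2: R6=2+2=4
CMP R6, 8  (cmp 4,8)
JLT L2: taken
after ADD R1, 3: R1=14+3=17
after ADD R6, 2: R6=4+2=6
CMP R6, 8  (cmp 6,8)
JLT L2: taken
after ADD R1, 3: R1=17+3=20
after ADD R6, 2: R6=6+2=8
CMP R6, 8  (cmp 8,8)
JLT L2: not taken
after ADD R1, 1: R1=20+1=21
halt.
Total executed instructions: 17.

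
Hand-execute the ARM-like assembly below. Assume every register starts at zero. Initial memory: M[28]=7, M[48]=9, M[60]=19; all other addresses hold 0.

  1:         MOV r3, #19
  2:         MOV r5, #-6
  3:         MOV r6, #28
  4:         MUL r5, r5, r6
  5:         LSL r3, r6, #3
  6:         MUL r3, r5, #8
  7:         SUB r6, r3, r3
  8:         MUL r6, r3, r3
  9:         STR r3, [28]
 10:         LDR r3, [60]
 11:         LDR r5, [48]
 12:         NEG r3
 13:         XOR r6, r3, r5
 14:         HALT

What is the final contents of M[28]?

r3=19
r5=-6
r6=28
r5=(-6)*28=-168
r3=28<<3=224
r3=(-168)*8=-1344
r6=(-1344)-(-1344)=0
r6=(-1344)*(-1344)=1806336
STR r3, [28] → M[28]=-1344
r3=M[60]=19
r5=M[48]=9
r3=-(19)=-19
r6=(-19)^9=-28
halt.

-1344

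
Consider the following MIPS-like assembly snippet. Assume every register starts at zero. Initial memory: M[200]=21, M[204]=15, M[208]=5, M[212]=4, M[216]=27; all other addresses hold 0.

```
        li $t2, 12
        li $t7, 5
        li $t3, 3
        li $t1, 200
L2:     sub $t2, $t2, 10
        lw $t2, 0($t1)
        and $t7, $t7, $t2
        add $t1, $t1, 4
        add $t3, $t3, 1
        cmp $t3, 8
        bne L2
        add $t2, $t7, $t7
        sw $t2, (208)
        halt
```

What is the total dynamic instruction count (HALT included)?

after li $t2, 12: $t2=12
after li $t7, 5: $t7=5
after li $t3, 3: $t3=3
after li $t1, 200: $t1=200
after sub $t2, $t2, 10: $t2=12-10=2
after lw $t2, 0($t1): $t2=M[200]=21
after and $t7, $t7, $t2: $t7=5&21=5
after add $t1, $t1, 4: $t1=200+4=204
after add $t3, $t3, 1: $t3=3+1=4
cmp $t3, 8  (cmp 4,8)
bne L2: taken
after sub $t2, $t2, 10: $t2=21-10=11
after lw $t2, 0($t1): $t2=M[204]=15
after and $t7, $t7, $t2: $t7=5&15=5
after add $t1, $t1, 4: $t1=204+4=208
after add $t3, $t3, 1: $t3=4+1=5
cmp $t3, 8  (cmp 5,8)
bne L2: taken
after sub $t2, $t2, 10: $t2=15-10=5
after lw $t2, 0($t1): $t2=M[208]=5
after and $t7, $t7, $t2: $t7=5&5=5
after add $t1, $t1, 4: $t1=208+4=212
after add $t3, $t3, 1: $t3=5+1=6
cmp $t3, 8  (cmp 6,8)
bne L2: taken
after sub $t2, $t2, 10: $t2=5-10=-5
after lw $t2, 0($t1): $t2=M[212]=4
after and $t7, $t7, $t2: $t7=5&4=4
after add $t1, $t1, 4: $t1=212+4=216
after add $t3, $t3, 1: $t3=6+1=7
cmp $t3, 8  (cmp 7,8)
bne L2: taken
after sub $t2, $t2, 10: $t2=4-10=-6
after lw $t2, 0($t1): $t2=M[216]=27
after and $t7, $t7, $t2: $t7=4&27=0
after add $t1, $t1, 4: $t1=216+4=220
after add $t3, $t3, 1: $t3=7+1=8
cmp $t3, 8  (cmp 8,8)
bne L2: not taken
after add $t2, $t7, $t7: $t2=0+0=0
sw $t2, (208) → M[208]=0
halt.
Total executed instructions: 42.

42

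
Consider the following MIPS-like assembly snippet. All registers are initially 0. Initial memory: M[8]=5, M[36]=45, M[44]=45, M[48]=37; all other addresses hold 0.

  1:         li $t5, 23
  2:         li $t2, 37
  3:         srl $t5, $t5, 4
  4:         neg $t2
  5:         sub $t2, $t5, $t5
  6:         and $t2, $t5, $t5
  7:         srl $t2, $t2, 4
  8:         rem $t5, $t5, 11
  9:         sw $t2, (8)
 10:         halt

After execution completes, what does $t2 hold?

after li $t5, 23: $t5=23
after li $t2, 37: $t2=37
after srl $t5, $t5, 4: $t5=23>>4=1
after neg $t2: $t2=-(37)=-37
after sub $t2, $t5, $t5: $t2=1-1=0
after and $t2, $t5, $t5: $t2=1&1=1
after srl $t2, $t2, 4: $t2=1>>4=0
after rem $t5, $t5, 11: $t5=1%11=1
sw $t2, (8) → M[8]=0
halt.

0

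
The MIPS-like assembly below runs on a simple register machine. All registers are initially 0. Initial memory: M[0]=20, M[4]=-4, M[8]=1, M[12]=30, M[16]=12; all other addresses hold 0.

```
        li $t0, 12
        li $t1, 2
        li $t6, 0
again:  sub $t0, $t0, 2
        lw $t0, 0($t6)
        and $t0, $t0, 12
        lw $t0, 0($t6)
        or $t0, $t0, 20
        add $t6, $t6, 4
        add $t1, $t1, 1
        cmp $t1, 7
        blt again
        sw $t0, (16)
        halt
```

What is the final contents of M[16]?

28

li $t0, 12 → $t0=12
li $t1, 2 → $t1=2
li $t6, 0 → $t6=0
sub $t0, $t0, 2 → $t0=12-2=10
lw $t0, 0($t6) → $t0=M[0]=20
and $t0, $t0, 12 → $t0=20&12=4
lw $t0, 0($t6) → $t0=M[0]=20
or $t0, $t0, 20 → $t0=20|20=20
add $t6, $t6, 4 → $t6=0+4=4
add $t1, $t1, 1 → $t1=2+1=3
cmp $t1, 7  (cmp 3,7)
blt again: taken
sub $t0, $t0, 2 → $t0=20-2=18
lw $t0, 0($t6) → $t0=M[4]=-4
and $t0, $t0, 12 → $t0=(-4)&12=12
lw $t0, 0($t6) → $t0=M[4]=-4
or $t0, $t0, 20 → $t0=(-4)|20=-4
add $t6, $t6, 4 → $t6=4+4=8
add $t1, $t1, 1 → $t1=3+1=4
cmp $t1, 7  (cmp 4,7)
blt again: taken
sub $t0, $t0, 2 → $t0=(-4)-2=-6
lw $t0, 0($t6) → $t0=M[8]=1
and $t0, $t0, 12 → $t0=1&12=0
lw $t0, 0($t6) → $t0=M[8]=1
or $t0, $t0, 20 → $t0=1|20=21
add $t6, $t6, 4 → $t6=8+4=12
add $t1, $t1, 1 → $t1=4+1=5
cmp $t1, 7  (cmp 5,7)
blt again: taken
sub $t0, $t0, 2 → $t0=21-2=19
lw $t0, 0($t6) → $t0=M[12]=30
and $t0, $t0, 12 → $t0=30&12=12
lw $t0, 0($t6) → $t0=M[12]=30
or $t0, $t0, 20 → $t0=30|20=30
add $t6, $t6, 4 → $t6=12+4=16
add $t1, $t1, 1 → $t1=5+1=6
cmp $t1, 7  (cmp 6,7)
blt again: taken
sub $t0, $t0, 2 → $t0=30-2=28
lw $t0, 0($t6) → $t0=M[16]=12
and $t0, $t0, 12 → $t0=12&12=12
lw $t0, 0($t6) → $t0=M[16]=12
or $t0, $t0, 20 → $t0=12|20=28
add $t6, $t6, 4 → $t6=16+4=20
add $t1, $t1, 1 → $t1=6+1=7
cmp $t1, 7  (cmp 7,7)
blt again: not taken
sw $t0, (16) → M[16]=28
halt.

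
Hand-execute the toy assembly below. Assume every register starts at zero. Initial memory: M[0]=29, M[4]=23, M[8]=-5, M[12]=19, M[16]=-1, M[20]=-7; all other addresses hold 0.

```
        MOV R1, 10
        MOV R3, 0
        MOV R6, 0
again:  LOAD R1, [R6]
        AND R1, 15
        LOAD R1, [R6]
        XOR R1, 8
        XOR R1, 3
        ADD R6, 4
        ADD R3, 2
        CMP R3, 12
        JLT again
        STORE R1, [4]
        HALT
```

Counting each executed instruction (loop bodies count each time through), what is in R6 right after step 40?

16

MOV R1, 10 → R1=10
MOV R3, 0 → R3=0
MOV R6, 0 → R6=0
LOAD R1, [R6] → R1=M[0]=29
AND R1, 15 → R1=29&15=13
LOAD R1, [R6] → R1=M[0]=29
XOR R1, 8 → R1=29^8=21
XOR R1, 3 → R1=21^3=22
ADD R6, 4 → R6=0+4=4
ADD R3, 2 → R3=0+2=2
CMP R3, 12  (cmp 2,12)
JLT again: taken
LOAD R1, [R6] → R1=M[4]=23
AND R1, 15 → R1=23&15=7
LOAD R1, [R6] → R1=M[4]=23
XOR R1, 8 → R1=23^8=31
XOR R1, 3 → R1=31^3=28
ADD R6, 4 → R6=4+4=8
ADD R3, 2 → R3=2+2=4
CMP R3, 12  (cmp 4,12)
JLT again: taken
LOAD R1, [R6] → R1=M[8]=-5
AND R1, 15 → R1=(-5)&15=11
LOAD R1, [R6] → R1=M[8]=-5
XOR R1, 8 → R1=(-5)^8=-13
XOR R1, 3 → R1=(-13)^3=-16
ADD R6, 4 → R6=8+4=12
ADD R3, 2 → R3=4+2=6
CMP R3, 12  (cmp 6,12)
JLT again: taken
LOAD R1, [R6] → R1=M[12]=19
AND R1, 15 → R1=19&15=3
LOAD R1, [R6] → R1=M[12]=19
XOR R1, 8 → R1=19^8=27
XOR R1, 3 → R1=27^3=24
ADD R6, 4 → R6=12+4=16
ADD R3, 2 → R3=6+2=8
CMP R3, 12  (cmp 8,12)
JLT again: taken
LOAD R1, [R6] → R1=M[16]=-1
After step 40: R6 = 16.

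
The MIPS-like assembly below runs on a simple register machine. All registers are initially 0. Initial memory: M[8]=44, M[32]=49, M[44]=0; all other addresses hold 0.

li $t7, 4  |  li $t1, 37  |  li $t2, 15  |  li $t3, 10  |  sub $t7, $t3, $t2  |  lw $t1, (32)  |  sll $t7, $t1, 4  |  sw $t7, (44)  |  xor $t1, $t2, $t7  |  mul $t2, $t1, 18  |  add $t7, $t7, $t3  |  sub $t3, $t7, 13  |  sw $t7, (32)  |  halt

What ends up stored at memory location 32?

794

li $t7, 4 → $t7=4
li $t1, 37 → $t1=37
li $t2, 15 → $t2=15
li $t3, 10 → $t3=10
sub $t7, $t3, $t2 → $t7=10-15=-5
lw $t1, (32) → $t1=M[32]=49
sll $t7, $t1, 4 → $t7=49<<4=784
sw $t7, (44) → M[44]=784
xor $t1, $t2, $t7 → $t1=15^784=799
mul $t2, $t1, 18 → $t2=799*18=14382
add $t7, $t7, $t3 → $t7=784+10=794
sub $t3, $t7, 13 → $t3=794-13=781
sw $t7, (32) → M[32]=794
halt.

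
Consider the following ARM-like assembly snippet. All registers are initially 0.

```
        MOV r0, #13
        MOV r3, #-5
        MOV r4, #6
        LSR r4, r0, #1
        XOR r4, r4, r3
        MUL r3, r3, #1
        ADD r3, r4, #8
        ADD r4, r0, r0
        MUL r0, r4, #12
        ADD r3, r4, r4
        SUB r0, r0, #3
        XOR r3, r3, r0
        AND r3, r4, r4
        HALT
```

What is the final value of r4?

after MOV r0, #13: r0=13
after MOV r3, #-5: r3=-5
after MOV r4, #6: r4=6
after LSR r4, r0, #1: r4=13>>1=6
after XOR r4, r4, r3: r4=6^(-5)=-3
after MUL r3, r3, #1: r3=(-5)*1=-5
after ADD r3, r4, #8: r3=(-3)+8=5
after ADD r4, r0, r0: r4=13+13=26
after MUL r0, r4, #12: r0=26*12=312
after ADD r3, r4, r4: r3=26+26=52
after SUB r0, r0, #3: r0=312-3=309
after XOR r3, r3, r0: r3=52^309=257
after AND r3, r4, r4: r3=26&26=26
halt.

26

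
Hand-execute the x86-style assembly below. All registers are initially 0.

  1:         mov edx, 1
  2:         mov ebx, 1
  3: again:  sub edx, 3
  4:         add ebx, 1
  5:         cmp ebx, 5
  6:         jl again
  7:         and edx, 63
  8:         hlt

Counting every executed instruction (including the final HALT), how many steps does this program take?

edx=1
ebx=1
edx=1-3=-2
ebx=1+1=2
cmp ebx, 5  (cmp 2,5)
jl again: taken
edx=(-2)-3=-5
ebx=2+1=3
cmp ebx, 5  (cmp 3,5)
jl again: taken
edx=(-5)-3=-8
ebx=3+1=4
cmp ebx, 5  (cmp 4,5)
jl again: taken
edx=(-8)-3=-11
ebx=4+1=5
cmp ebx, 5  (cmp 5,5)
jl again: not taken
edx=(-11)&63=53
halt.
Total executed instructions: 20.

20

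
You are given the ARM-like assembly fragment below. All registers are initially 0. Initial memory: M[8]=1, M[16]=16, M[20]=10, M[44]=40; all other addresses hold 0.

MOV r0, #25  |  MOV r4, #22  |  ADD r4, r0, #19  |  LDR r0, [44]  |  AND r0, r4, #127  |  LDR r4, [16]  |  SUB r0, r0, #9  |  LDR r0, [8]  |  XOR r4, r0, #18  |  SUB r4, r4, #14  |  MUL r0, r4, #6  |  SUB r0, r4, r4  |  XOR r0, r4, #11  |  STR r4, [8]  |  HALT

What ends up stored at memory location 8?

after MOV r0, #25: r0=25
after MOV r4, #22: r4=22
after ADD r4, r0, #19: r4=25+19=44
after LDR r0, [44]: r0=M[44]=40
after AND r0, r4, #127: r0=44&127=44
after LDR r4, [16]: r4=M[16]=16
after SUB r0, r0, #9: r0=44-9=35
after LDR r0, [8]: r0=M[8]=1
after XOR r4, r0, #18: r4=1^18=19
after SUB r4, r4, #14: r4=19-14=5
after MUL r0, r4, #6: r0=5*6=30
after SUB r0, r4, r4: r0=5-5=0
after XOR r0, r4, #11: r0=5^11=14
STR r4, [8] → M[8]=5
halt.

5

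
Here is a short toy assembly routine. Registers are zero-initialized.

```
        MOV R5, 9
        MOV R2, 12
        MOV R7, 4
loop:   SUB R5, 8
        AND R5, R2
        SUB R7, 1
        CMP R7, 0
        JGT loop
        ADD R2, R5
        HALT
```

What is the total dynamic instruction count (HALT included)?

25

after MOV R5, 9: R5=9
after MOV R2, 12: R2=12
after MOV R7, 4: R7=4
after SUB R5, 8: R5=9-8=1
after AND R5, R2: R5=1&12=0
after SUB R7, 1: R7=4-1=3
CMP R7, 0  (cmp 3,0)
JGT loop: taken
after SUB R5, 8: R5=0-8=-8
after AND R5, R2: R5=(-8)&12=8
after SUB R7, 1: R7=3-1=2
CMP R7, 0  (cmp 2,0)
JGT loop: taken
after SUB R5, 8: R5=8-8=0
after AND R5, R2: R5=0&12=0
after SUB R7, 1: R7=2-1=1
CMP R7, 0  (cmp 1,0)
JGT loop: taken
after SUB R5, 8: R5=0-8=-8
after AND R5, R2: R5=(-8)&12=8
after SUB R7, 1: R7=1-1=0
CMP R7, 0  (cmp 0,0)
JGT loop: not taken
after ADD R2, R5: R2=12+8=20
halt.
Total executed instructions: 25.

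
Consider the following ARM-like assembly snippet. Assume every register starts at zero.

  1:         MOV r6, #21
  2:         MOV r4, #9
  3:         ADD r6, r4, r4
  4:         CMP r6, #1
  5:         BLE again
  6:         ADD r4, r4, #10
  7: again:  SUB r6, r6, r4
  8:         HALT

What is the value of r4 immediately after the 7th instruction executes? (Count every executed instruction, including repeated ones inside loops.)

19

r6=21
r4=9
r6=9+9=18
CMP r6, #1  (cmp 18,1)
BLE again: not taken
r4=9+10=19
r6=18-19=-1
After step 7: r4 = 19.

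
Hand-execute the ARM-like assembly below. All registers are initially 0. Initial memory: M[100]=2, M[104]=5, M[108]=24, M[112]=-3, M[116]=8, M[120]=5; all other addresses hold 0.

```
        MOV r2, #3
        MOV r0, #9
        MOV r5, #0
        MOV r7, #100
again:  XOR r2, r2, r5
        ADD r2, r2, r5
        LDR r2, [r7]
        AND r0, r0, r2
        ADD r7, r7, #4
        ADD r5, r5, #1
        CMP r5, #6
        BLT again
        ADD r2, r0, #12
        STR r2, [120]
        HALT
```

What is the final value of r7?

124

after MOV r2, #3: r2=3
after MOV r0, #9: r0=9
after MOV r5, #0: r5=0
after MOV r7, #100: r7=100
after XOR r2, r2, r5: r2=3^0=3
after ADD r2, r2, r5: r2=3+0=3
after LDR r2, [r7]: r2=M[100]=2
after AND r0, r0, r2: r0=9&2=0
after ADD r7, r7, #4: r7=100+4=104
after ADD r5, r5, #1: r5=0+1=1
CMP r5, #6  (cmp 1,6)
BLT again: taken
after XOR r2, r2, r5: r2=2^1=3
after ADD r2, r2, r5: r2=3+1=4
after LDR r2, [r7]: r2=M[104]=5
after AND r0, r0, r2: r0=0&5=0
after ADD r7, r7, #4: r7=104+4=108
after ADD r5, r5, #1: r5=1+1=2
CMP r5, #6  (cmp 2,6)
BLT again: taken
after XOR r2, r2, r5: r2=5^2=7
after ADD r2, r2, r5: r2=7+2=9
after LDR r2, [r7]: r2=M[108]=24
after AND r0, r0, r2: r0=0&24=0
after ADD r7, r7, #4: r7=108+4=112
after ADD r5, r5, #1: r5=2+1=3
CMP r5, #6  (cmp 3,6)
BLT again: taken
after XOR r2, r2, r5: r2=24^3=27
after ADD r2, r2, r5: r2=27+3=30
after LDR r2, [r7]: r2=M[112]=-3
after AND r0, r0, r2: r0=0&(-3)=0
after ADD r7, r7, #4: r7=112+4=116
after ADD r5, r5, #1: r5=3+1=4
CMP r5, #6  (cmp 4,6)
BLT again: taken
after XOR r2, r2, r5: r2=(-3)^4=-7
after ADD r2, r2, r5: r2=(-7)+4=-3
after LDR r2, [r7]: r2=M[116]=8
after AND r0, r0, r2: r0=0&8=0
after ADD r7, r7, #4: r7=116+4=120
after ADD r5, r5, #1: r5=4+1=5
CMP r5, #6  (cmp 5,6)
BLT again: taken
after XOR r2, r2, r5: r2=8^5=13
after ADD r2, r2, r5: r2=13+5=18
after LDR r2, [r7]: r2=M[120]=5
after AND r0, r0, r2: r0=0&5=0
after ADD r7, r7, #4: r7=120+4=124
after ADD r5, r5, #1: r5=5+1=6
CMP r5, #6  (cmp 6,6)
BLT again: not taken
after ADD r2, r0, #12: r2=0+12=12
STR r2, [120] → M[120]=12
halt.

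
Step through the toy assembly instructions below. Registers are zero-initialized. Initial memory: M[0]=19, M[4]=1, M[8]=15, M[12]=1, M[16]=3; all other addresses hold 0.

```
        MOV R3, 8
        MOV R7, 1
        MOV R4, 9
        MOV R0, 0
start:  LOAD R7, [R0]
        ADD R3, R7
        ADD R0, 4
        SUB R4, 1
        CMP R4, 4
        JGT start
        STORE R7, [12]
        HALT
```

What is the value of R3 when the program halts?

47

R3=8
R7=1
R4=9
R0=0
R7=M[0]=19
R3=8+19=27
R0=0+4=4
R4=9-1=8
CMP R4, 4  (cmp 8,4)
JGT start: taken
R7=M[4]=1
R3=27+1=28
R0=4+4=8
R4=8-1=7
CMP R4, 4  (cmp 7,4)
JGT start: taken
R7=M[8]=15
R3=28+15=43
R0=8+4=12
R4=7-1=6
CMP R4, 4  (cmp 6,4)
JGT start: taken
R7=M[12]=1
R3=43+1=44
R0=12+4=16
R4=6-1=5
CMP R4, 4  (cmp 5,4)
JGT start: taken
R7=M[16]=3
R3=44+3=47
R0=16+4=20
R4=5-1=4
CMP R4, 4  (cmp 4,4)
JGT start: not taken
STORE R7, [12] → M[12]=3
halt.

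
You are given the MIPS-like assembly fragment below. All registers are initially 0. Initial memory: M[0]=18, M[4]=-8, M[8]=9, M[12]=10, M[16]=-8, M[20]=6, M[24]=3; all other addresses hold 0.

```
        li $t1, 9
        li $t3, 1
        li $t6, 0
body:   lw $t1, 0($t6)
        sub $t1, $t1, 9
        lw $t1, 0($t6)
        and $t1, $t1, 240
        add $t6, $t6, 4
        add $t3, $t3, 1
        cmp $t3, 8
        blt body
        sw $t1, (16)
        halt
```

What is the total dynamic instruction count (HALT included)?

li $t1, 9 → $t1=9
li $t3, 1 → $t3=1
li $t6, 0 → $t6=0
lw $t1, 0($t6) → $t1=M[0]=18
sub $t1, $t1, 9 → $t1=18-9=9
lw $t1, 0($t6) → $t1=M[0]=18
and $t1, $t1, 240 → $t1=18&240=16
add $t6, $t6, 4 → $t6=0+4=4
add $t3, $t3, 1 → $t3=1+1=2
cmp $t3, 8  (cmp 2,8)
blt body: taken
lw $t1, 0($t6) → $t1=M[4]=-8
sub $t1, $t1, 9 → $t1=(-8)-9=-17
lw $t1, 0($t6) → $t1=M[4]=-8
and $t1, $t1, 240 → $t1=(-8)&240=240
add $t6, $t6, 4 → $t6=4+4=8
add $t3, $t3, 1 → $t3=2+1=3
cmp $t3, 8  (cmp 3,8)
blt body: taken
lw $t1, 0($t6) → $t1=M[8]=9
sub $t1, $t1, 9 → $t1=9-9=0
lw $t1, 0($t6) → $t1=M[8]=9
and $t1, $t1, 240 → $t1=9&240=0
add $t6, $t6, 4 → $t6=8+4=12
add $t3, $t3, 1 → $t3=3+1=4
cmp $t3, 8  (cmp 4,8)
blt body: taken
lw $t1, 0($t6) → $t1=M[12]=10
sub $t1, $t1, 9 → $t1=10-9=1
lw $t1, 0($t6) → $t1=M[12]=10
and $t1, $t1, 240 → $t1=10&240=0
add $t6, $t6, 4 → $t6=12+4=16
add $t3, $t3, 1 → $t3=4+1=5
cmp $t3, 8  (cmp 5,8)
blt body: taken
lw $t1, 0($t6) → $t1=M[16]=-8
sub $t1, $t1, 9 → $t1=(-8)-9=-17
lw $t1, 0($t6) → $t1=M[16]=-8
and $t1, $t1, 240 → $t1=(-8)&240=240
add $t6, $t6, 4 → $t6=16+4=20
add $t3, $t3, 1 → $t3=5+1=6
cmp $t3, 8  (cmp 6,8)
blt body: taken
lw $t1, 0($t6) → $t1=M[20]=6
sub $t1, $t1, 9 → $t1=6-9=-3
lw $t1, 0($t6) → $t1=M[20]=6
and $t1, $t1, 240 → $t1=6&240=0
add $t6, $t6, 4 → $t6=20+4=24
add $t3, $t3, 1 → $t3=6+1=7
cmp $t3, 8  (cmp 7,8)
blt body: taken
lw $t1, 0($t6) → $t1=M[24]=3
sub $t1, $t1, 9 → $t1=3-9=-6
lw $t1, 0($t6) → $t1=M[24]=3
and $t1, $t1, 240 → $t1=3&240=0
add $t6, $t6, 4 → $t6=24+4=28
add $t3, $t3, 1 → $t3=7+1=8
cmp $t3, 8  (cmp 8,8)
blt body: not taken
sw $t1, (16) → M[16]=0
halt.
Total executed instructions: 61.

61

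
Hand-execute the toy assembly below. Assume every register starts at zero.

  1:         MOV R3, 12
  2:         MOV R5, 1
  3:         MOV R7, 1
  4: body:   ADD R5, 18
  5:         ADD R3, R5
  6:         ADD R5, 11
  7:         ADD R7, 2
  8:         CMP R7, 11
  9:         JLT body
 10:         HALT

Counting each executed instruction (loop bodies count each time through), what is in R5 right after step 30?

R3=12
R5=1
R7=1
R5=1+18=19
R3=12+19=31
R5=19+11=30
R7=1+2=3
CMP R7, 11  (cmp 3,11)
JLT body: taken
R5=30+18=48
R3=31+48=79
R5=48+11=59
R7=3+2=5
CMP R7, 11  (cmp 5,11)
JLT body: taken
R5=59+18=77
R3=79+77=156
R5=77+11=88
R7=5+2=7
CMP R7, 11  (cmp 7,11)
JLT body: taken
R5=88+18=106
R3=156+106=262
R5=106+11=117
R7=7+2=9
CMP R7, 11  (cmp 9,11)
JLT body: taken
R5=117+18=135
R3=262+135=397
R5=135+11=146
After step 30: R5 = 146.

146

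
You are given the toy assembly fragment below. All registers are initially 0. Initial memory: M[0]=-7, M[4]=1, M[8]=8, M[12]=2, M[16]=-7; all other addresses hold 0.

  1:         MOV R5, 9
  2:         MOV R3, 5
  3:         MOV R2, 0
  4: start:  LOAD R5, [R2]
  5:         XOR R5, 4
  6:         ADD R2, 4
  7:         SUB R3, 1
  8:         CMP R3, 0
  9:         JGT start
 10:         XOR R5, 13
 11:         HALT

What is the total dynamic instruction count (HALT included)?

after MOV R5, 9: R5=9
after MOV R3, 5: R3=5
after MOV R2, 0: R2=0
after LOAD R5, [R2]: R5=M[0]=-7
after XOR R5, 4: R5=(-7)^4=-3
after ADD R2, 4: R2=0+4=4
after SUB R3, 1: R3=5-1=4
CMP R3, 0  (cmp 4,0)
JGT start: taken
after LOAD R5, [R2]: R5=M[4]=1
after XOR R5, 4: R5=1^4=5
after ADD R2, 4: R2=4+4=8
after SUB R3, 1: R3=4-1=3
CMP R3, 0  (cmp 3,0)
JGT start: taken
after LOAD R5, [R2]: R5=M[8]=8
after XOR R5, 4: R5=8^4=12
after ADD R2, 4: R2=8+4=12
after SUB R3, 1: R3=3-1=2
CMP R3, 0  (cmp 2,0)
JGT start: taken
after LOAD R5, [R2]: R5=M[12]=2
after XOR R5, 4: R5=2^4=6
after ADD R2, 4: R2=12+4=16
after SUB R3, 1: R3=2-1=1
CMP R3, 0  (cmp 1,0)
JGT start: taken
after LOAD R5, [R2]: R5=M[16]=-7
after XOR R5, 4: R5=(-7)^4=-3
after ADD R2, 4: R2=16+4=20
after SUB R3, 1: R3=1-1=0
CMP R3, 0  (cmp 0,0)
JGT start: not taken
after XOR R5, 13: R5=(-3)^13=-16
halt.
Total executed instructions: 35.

35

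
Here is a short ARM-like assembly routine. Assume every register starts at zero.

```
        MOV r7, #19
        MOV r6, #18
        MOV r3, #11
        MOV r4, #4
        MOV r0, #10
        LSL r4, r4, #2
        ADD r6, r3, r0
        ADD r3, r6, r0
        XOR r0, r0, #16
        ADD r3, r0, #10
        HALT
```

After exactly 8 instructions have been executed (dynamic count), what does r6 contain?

21

MOV r7, #19 → r7=19
MOV r6, #18 → r6=18
MOV r3, #11 → r3=11
MOV r4, #4 → r4=4
MOV r0, #10 → r0=10
LSL r4, r4, #2 → r4=4<<2=16
ADD r6, r3, r0 → r6=11+10=21
ADD r3, r6, r0 → r3=21+10=31
After step 8: r6 = 21.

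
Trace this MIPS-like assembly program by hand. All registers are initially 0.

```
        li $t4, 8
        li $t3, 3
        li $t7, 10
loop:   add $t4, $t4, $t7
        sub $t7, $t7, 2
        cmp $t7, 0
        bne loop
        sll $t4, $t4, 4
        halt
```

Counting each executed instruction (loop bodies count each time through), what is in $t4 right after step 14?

32

$t4=8
$t3=3
$t7=10
$t4=8+10=18
$t7=10-2=8
cmp $t7, 0  (cmp 8,0)
bne loop: taken
$t4=18+8=26
$t7=8-2=6
cmp $t7, 0  (cmp 6,0)
bne loop: taken
$t4=26+6=32
$t7=6-2=4
cmp $t7, 0  (cmp 4,0)
After step 14: $t4 = 32.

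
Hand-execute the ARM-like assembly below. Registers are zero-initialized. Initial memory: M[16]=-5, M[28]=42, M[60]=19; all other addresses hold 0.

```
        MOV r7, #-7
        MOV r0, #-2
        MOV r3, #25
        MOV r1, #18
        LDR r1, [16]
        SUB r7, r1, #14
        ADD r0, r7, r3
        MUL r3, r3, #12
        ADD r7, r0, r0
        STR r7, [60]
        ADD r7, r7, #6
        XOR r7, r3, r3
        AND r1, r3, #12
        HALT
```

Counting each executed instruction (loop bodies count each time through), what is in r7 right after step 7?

-19

MOV r7, #-7 → r7=-7
MOV r0, #-2 → r0=-2
MOV r3, #25 → r3=25
MOV r1, #18 → r1=18
LDR r1, [16] → r1=M[16]=-5
SUB r7, r1, #14 → r7=(-5)-14=-19
ADD r0, r7, r3 → r0=(-19)+25=6
After step 7: r7 = -19.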